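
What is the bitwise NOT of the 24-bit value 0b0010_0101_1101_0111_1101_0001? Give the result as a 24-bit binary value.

Invert each bit: 001001011101011111010001 → 110110100010100000101110.

0b110110100010100000101110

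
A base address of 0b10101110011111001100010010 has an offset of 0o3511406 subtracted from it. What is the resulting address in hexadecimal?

0x2AB600C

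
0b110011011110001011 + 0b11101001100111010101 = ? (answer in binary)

Add column by column in base 2, right to left:
  1+1 = 0 carry 1
  1+0+1 = 0 carry 1
  0+1+1 = 0 carry 1
  1+0+1 = 0 carry 1
  0+1+1 = 0 carry 1
  0+0+1 = 1
  0+1 = 1
  1+1 = 0 carry 1
  1+1+1 = 1 carry 1
  1+0+1 = 0 carry 1
  1+0+1 = 0 carry 1
  0+1+1 = 0 carry 1
  1+1+1 = 1 carry 1
  1+0+1 = 0 carry 1
  0+0+1 = 1
  0+1 = 1
  1+0 = 1
  1+1 = 0 carry 1
  0+1+1 = 0 carry 1
  0+1+1 = 0 carry 1
  final carry 1

0b100011101000101100000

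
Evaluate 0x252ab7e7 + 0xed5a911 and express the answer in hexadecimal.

0x340060f8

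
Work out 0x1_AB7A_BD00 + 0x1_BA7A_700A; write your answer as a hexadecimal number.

0x365F52D0A

Add column by column in base 16, right to left:
  0+A = A
  0+0 = 0
  D+0 = D
  B+7 = 2 carry 1
  A+A+1 = 5 carry 1
  7+7+1 = F
  B+A = 5 carry 1
  A+B+1 = 6 carry 1
  1+1+1 = 3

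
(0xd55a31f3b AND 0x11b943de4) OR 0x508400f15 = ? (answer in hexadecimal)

0x519c01f35

0xd55a31f3b AND 0x11b943de4 = 0x111801d20.
Then OR with 0x508400f15.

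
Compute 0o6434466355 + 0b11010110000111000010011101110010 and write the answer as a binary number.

0o6434466355 = 0b110100011100100110110011101101 in binary.
Add column by column in base 2, right to left:
  1+0 = 1
  0+1 = 1
  1+0 = 1
  1+0 = 1
  0+1 = 1
  1+1 = 0 carry 1
  1+1+1 = 1 carry 1
  1+0+1 = 0 carry 1
  0+1+1 = 0 carry 1
  0+1+1 = 0 carry 1
  1+1+1 = 1 carry 1
  1+0+1 = 0 carry 1
  0+0+1 = 1
  1+1 = 0 carry 1
  1+0+1 = 0 carry 1
  0+0+1 = 1
  0+0 = 0
  1+0 = 1
  0+1 = 1
  0+1 = 1
  1+1 = 0 carry 1
  1+0+1 = 0 carry 1
  1+0+1 = 0 carry 1
  0+0+1 = 1
  0+0 = 0
  0+1 = 1
  1+1 = 0 carry 1
  0+0+1 = 1
  1+1 = 0 carry 1
  1+0+1 = 0 carry 1
  0+1+1 = 0 carry 1
  0+1+1 = 0 carry 1
  final carry 1

0b100001010100011101001010001011111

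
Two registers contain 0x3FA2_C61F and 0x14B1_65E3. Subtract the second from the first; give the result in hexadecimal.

0x2AF1603C

Subtract column by column in base 16:
  F-3 → C
  1-E → 3 (borrow)
  6-5-1 → 0
  C-6 → 6
  2-1 → 1
  A-B → F (borrow)
  F-4-1 → A
  3-1 → 2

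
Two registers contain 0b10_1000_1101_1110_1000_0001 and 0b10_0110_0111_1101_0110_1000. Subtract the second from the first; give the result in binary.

0b100110000100011001

Subtract column by column in base 2:
  1-0 → 1
  0-0 → 0
  0-0 → 0
  0-1 → 1 (borrow)
  0-0-1 → 1 (borrow)
  0-1-1 → 0 (borrow)
  0-1-1 → 0 (borrow)
  1-0-1 → 0
  0-1 → 1 (borrow)
  1-0-1 → 0
  1-1 → 0
  1-1 → 0
  1-1 → 0
  0-1 → 1 (borrow)
  1-1-1 → 1 (borrow)
  1-0-1 → 0
  0-0 → 0
  0-1 → 1 (borrow)
  0-1-1 → 0 (borrow)
  1-0-1 → 0
  0-0 → 0
  1-1 → 0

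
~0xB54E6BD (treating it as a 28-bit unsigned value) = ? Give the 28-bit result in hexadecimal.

0x4AB1942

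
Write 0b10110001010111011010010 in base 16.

Group the bits into nibbles: 0101 1000 1010 1110 1101 0010 → 58AED2.

0x58AED2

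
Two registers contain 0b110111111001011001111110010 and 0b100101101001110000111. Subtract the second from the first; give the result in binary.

0b110111010011110000001101011

Subtract column by column in base 2:
  0-1 → 1 (borrow)
  1-1-1 → 1 (borrow)
  0-1-1 → 0 (borrow)
  0-0-1 → 1 (borrow)
  1-0-1 → 0
  1-0 → 1
  1-0 → 1
  1-1 → 0
  1-1 → 0
  1-1 → 0
  0-0 → 0
  0-0 → 0
  1-1 → 0
  1-0 → 1
  0-1 → 1 (borrow)
  1-1-1 → 1 (borrow)
  0-0-1 → 1 (borrow)
  0-1-1 → 0 (borrow)
  1-0-1 → 0
  1-0 → 1
  1-1 → 0
  1-0 → 1
  1-0 → 1
  1-0 → 1
  0-0 → 0
  1-0 → 1
  1-0 → 1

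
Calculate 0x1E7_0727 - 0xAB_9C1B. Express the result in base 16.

0x13B6B0C

Subtract column by column in base 16:
  7-B → C (borrow)
  2-1-1 → 0
  7-C → B (borrow)
  0-9-1 → 6 (borrow)
  7-B-1 → B (borrow)
  E-A-1 → 3
  1-0 → 1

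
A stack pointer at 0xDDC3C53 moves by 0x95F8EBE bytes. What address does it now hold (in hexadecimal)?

Add column by column in base 16, right to left:
  3+E = 1 carry 1
  5+B+1 = 1 carry 1
  C+E+1 = B carry 1
  3+8+1 = C
  C+F = B carry 1
  D+5+1 = 3 carry 1
  D+9+1 = 7 carry 1
  final carry 1

0x173BCB11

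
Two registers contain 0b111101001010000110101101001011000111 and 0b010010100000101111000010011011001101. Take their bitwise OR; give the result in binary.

0b111111101010101111101111011011001111

OR bit by bit (1 where either bit is 1):
  111101001010000110101101001011000111
| 010010100000101111000010011011001101
= 111111101010101111101111011011001111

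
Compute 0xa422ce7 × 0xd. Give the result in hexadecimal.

0x855c47bb

Multiply each base-16 digit by 13, carrying:
  7×13 = 91 → write b carry 5
  e×13+5 = 187 → write b carry 11
  c×13+11 = 167 → write 7 carry 10
  2×13+10 = 36 → write 4 carry 2
  2×13+2 = 28 → write c carry 1
  4×13+1 = 53 → write 5 carry 3
  a×13+3 = 133 → write 5 carry 8
  remaining carry: 8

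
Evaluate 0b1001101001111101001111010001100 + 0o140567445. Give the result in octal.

0o11660306661

0b1001101001111101001111010001100 = 0o11517517214 in octal.
Add column by column in base 8, right to left:
  4+5 = 1 carry 1
  1+4+1 = 6
  2+4 = 6
  7+7 = 6 carry 1
  1+6+1 = 0 carry 1
  5+5+1 = 3 carry 1
  7+0+1 = 0 carry 1
  1+4+1 = 6
  5+1 = 6
  1+0 = 1
  1+0 = 1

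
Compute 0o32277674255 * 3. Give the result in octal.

Multiply each base-8 digit by 3, carrying:
  5×3 = 15 → write 7 carry 1
  5×3+1 = 16 → write 0 carry 2
  2×3+2 = 8 → write 0 carry 1
  4×3+1 = 13 → write 5 carry 1
  7×3+1 = 22 → write 6 carry 2
  6×3+2 = 20 → write 4 carry 2
  7×3+2 = 23 → write 7 carry 2
  7×3+2 = 23 → write 7 carry 2
  2×3+2 = 8 → write 0 carry 1
  2×3+1 = 7 → write 7
  3×3 = 9 → write 1 carry 1
  remaining carry: 1

0o117077465007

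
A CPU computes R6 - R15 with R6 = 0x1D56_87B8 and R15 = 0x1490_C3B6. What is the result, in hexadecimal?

0x8C5C402

Subtract column by column in base 16:
  8-6 → 2
  B-B → 0
  7-3 → 4
  8-C → C (borrow)
  6-0-1 → 5
  5-9 → C (borrow)
  D-4-1 → 8
  1-1 → 0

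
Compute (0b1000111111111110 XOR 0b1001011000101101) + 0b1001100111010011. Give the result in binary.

0b1011001110100110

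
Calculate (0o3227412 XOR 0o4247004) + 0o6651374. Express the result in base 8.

First 0o3227412 XOR 0o4247004 = 0o7060416.
Add column by column in base 8, right to left:
  6+4 = 2 carry 1
  1+7+1 = 1 carry 1
  4+3+1 = 0 carry 1
  0+1+1 = 2
  6+5 = 3 carry 1
  0+6+1 = 7
  7+6 = 5 carry 1
  final carry 1

0o15732012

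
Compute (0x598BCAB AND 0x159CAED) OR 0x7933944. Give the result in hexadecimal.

0x79BB9ED

0x598BCAB AND 0x159CAED = 0x11888A9.
Then OR with 0x7933944.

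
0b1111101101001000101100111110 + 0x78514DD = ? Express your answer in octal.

0b1111101101001000101100111110 = 0o1755105476 in octal.
0x78514DD = 0o741212335 in octal.
Add column by column in base 8, right to left:
  6+5 = 3 carry 1
  7+3+1 = 3 carry 1
  4+3+1 = 0 carry 1
  5+2+1 = 0 carry 1
  0+1+1 = 2
  1+2 = 3
  5+1 = 6
  5+4 = 1 carry 1
  7+7+1 = 7 carry 1
  1+0+1 = 2

0o2716320033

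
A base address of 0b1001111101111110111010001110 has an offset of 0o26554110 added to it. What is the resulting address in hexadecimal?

0b1001111101111110111010001110 = 0x9f7ee8e in hexadecimal.
0o26554110 = 0x5ad848 in hexadecimal.
Add column by column in base 16, right to left:
  e+8 = 6 carry 1
  8+4+1 = d
  e+8 = 6 carry 1
  e+d+1 = c carry 1
  7+a+1 = 2 carry 1
  f+5+1 = 5 carry 1
  9+0+1 = a

0xa52c6d6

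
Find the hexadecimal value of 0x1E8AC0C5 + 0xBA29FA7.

Add column by column in base 16, right to left:
  5+7 = C
  C+A = 6 carry 1
  0+F+1 = 0 carry 1
  C+9+1 = 6 carry 1
  A+2+1 = D
  8+A = 2 carry 1
  E+B+1 = A carry 1
  1+0+1 = 2

0x2A2D606C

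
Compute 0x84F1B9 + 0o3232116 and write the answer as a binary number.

0b100100100010011000000111

0x84F1B9 = 0b100001001111000110111001 in binary.
0o3232116 = 0b11010011010001001110 in binary.
Add column by column in base 2, right to left:
  1+0 = 1
  0+1 = 1
  0+1 = 1
  1+1 = 0 carry 1
  1+0+1 = 0 carry 1
  1+0+1 = 0 carry 1
  0+1+1 = 0 carry 1
  1+0+1 = 0 carry 1
  1+0+1 = 0 carry 1
  0+0+1 = 1
  0+1 = 1
  0+0 = 0
  1+1 = 0 carry 1
  1+1+1 = 1 carry 1
  1+0+1 = 0 carry 1
  1+0+1 = 0 carry 1
  0+1+1 = 0 carry 1
  0+0+1 = 1
  1+1 = 0 carry 1
  0+1+1 = 0 carry 1
  0+0+1 = 1
  0+0 = 0
  0+0 = 0
  1+0 = 1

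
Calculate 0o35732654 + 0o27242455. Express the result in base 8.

Add column by column in base 8, right to left:
  4+5 = 1 carry 1
  5+5+1 = 3 carry 1
  6+4+1 = 3 carry 1
  2+2+1 = 5
  3+4 = 7
  7+2 = 1 carry 1
  5+7+1 = 5 carry 1
  3+2+1 = 6

0o65175331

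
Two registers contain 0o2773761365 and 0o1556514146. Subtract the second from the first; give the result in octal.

0o1215245217

Subtract column by column in base 8:
  5-6 → 7 (borrow)
  6-4-1 → 1
  3-1 → 2
  1-4 → 5 (borrow)
  6-1-1 → 4
  7-5 → 2
  3-6 → 5 (borrow)
  7-5-1 → 1
  7-5 → 2
  2-1 → 1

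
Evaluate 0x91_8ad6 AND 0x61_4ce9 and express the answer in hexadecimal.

AND each hex digit independently (no carries):
  9&6=0, 1&1=1, 8&4=0, a&c=8, d&e=c, 6&9=0

0x0108c0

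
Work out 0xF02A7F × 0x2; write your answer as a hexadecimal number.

Multiply each base-16 digit by 2, carrying:
  F×2 = 30 → write E carry 1
  7×2+1 = 15 → write F
  A×2 = 20 → write 4 carry 1
  2×2+1 = 5 → write 5
  0×2 = 0 → write 0
  F×2 = 30 → write E carry 1
  remaining carry: 1

0x1E054FE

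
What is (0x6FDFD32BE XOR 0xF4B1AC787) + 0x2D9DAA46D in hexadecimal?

0xC90C299A6

First 0x6FDFD32BE XOR 0xF4B1AC787 = 0x9B6E7F539.
Add column by column in base 16, right to left:
  9+D = 6 carry 1
  3+6+1 = A
  5+4 = 9
  F+A = 9 carry 1
  7+A+1 = 2 carry 1
  E+D+1 = C carry 1
  6+9+1 = 0 carry 1
  B+D+1 = 9 carry 1
  9+2+1 = C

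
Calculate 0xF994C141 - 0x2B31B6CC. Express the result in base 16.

Subtract column by column in base 16:
  1-C → 5 (borrow)
  4-C-1 → 7 (borrow)
  1-6-1 → A (borrow)
  C-B-1 → 0
  4-1 → 3
  9-3 → 6
  9-B → E (borrow)
  F-2-1 → C

0xCE630A75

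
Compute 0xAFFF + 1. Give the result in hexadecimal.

0xB000

The trailing 3 digits are F (max in base 16), so adding 1 cascades: they roll to 0 and the next digit up increments.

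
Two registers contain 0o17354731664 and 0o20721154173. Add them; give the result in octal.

Add column by column in base 8, right to left:
  4+3 = 7
  6+7 = 5 carry 1
  6+1+1 = 0 carry 1
  1+4+1 = 6
  3+5 = 0 carry 1
  7+1+1 = 1 carry 1
  4+1+1 = 6
  5+2 = 7
  3+7 = 2 carry 1
  7+0+1 = 0 carry 1
  1+2+1 = 4

0o40276106057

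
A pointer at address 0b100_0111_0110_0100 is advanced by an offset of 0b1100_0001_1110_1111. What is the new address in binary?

Add column by column in base 2, right to left:
  0+1 = 1
  0+1 = 1
  1+1 = 0 carry 1
  0+1+1 = 0 carry 1
  0+0+1 = 1
  1+1 = 0 carry 1
  1+1+1 = 1 carry 1
  0+1+1 = 0 carry 1
  1+1+1 = 1 carry 1
  1+0+1 = 0 carry 1
  1+0+1 = 0 carry 1
  0+0+1 = 1
  0+0 = 0
  0+0 = 0
  1+1 = 0 carry 1
  0+1+1 = 0 carry 1
  final carry 1

0b10000100101010011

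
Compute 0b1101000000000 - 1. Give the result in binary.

0b1100111111111

The trailing 9 digits are 0, so subtracting 1 borrows through: they become 1 and the next digit up decrements.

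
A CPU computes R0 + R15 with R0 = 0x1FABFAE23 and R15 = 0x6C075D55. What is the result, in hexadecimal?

Add column by column in base 16, right to left:
  3+5 = 8
  2+5 = 7
  E+D = B carry 1
  A+5+1 = 0 carry 1
  F+7+1 = 7 carry 1
  B+0+1 = C
  A+C = 6 carry 1
  F+6+1 = 6 carry 1
  1+0+1 = 2

0x266C70B78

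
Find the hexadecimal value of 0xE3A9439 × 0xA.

0x8E49CA3A

Multiply each base-16 digit by 10, carrying:
  9×10 = 90 → write A carry 5
  3×10+5 = 35 → write 3 carry 2
  4×10+2 = 42 → write A carry 2
  9×10+2 = 92 → write C carry 5
  A×10+5 = 105 → write 9 carry 6
  3×10+6 = 36 → write 4 carry 2
  E×10+2 = 142 → write E carry 8
  remaining carry: 8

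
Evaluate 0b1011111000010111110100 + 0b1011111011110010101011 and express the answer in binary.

0b10111110100001010011111

Add column by column in base 2, right to left:
  0+1 = 1
  0+1 = 1
  1+0 = 1
  0+1 = 1
  1+0 = 1
  1+1 = 0 carry 1
  1+0+1 = 0 carry 1
  1+1+1 = 1 carry 1
  1+0+1 = 0 carry 1
  0+0+1 = 1
  1+1 = 0 carry 1
  0+1+1 = 0 carry 1
  0+1+1 = 0 carry 1
  0+1+1 = 0 carry 1
  0+0+1 = 1
  1+1 = 0 carry 1
  1+1+1 = 1 carry 1
  1+1+1 = 1 carry 1
  1+1+1 = 1 carry 1
  1+1+1 = 1 carry 1
  0+0+1 = 1
  1+1 = 0 carry 1
  final carry 1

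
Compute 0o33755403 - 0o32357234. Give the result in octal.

0o1376147

Subtract column by column in base 8:
  3-4 → 7 (borrow)
  0-3-1 → 4 (borrow)
  4-2-1 → 1
  5-7 → 6 (borrow)
  5-5-1 → 7 (borrow)
  7-3-1 → 3
  3-2 → 1
  3-3 → 0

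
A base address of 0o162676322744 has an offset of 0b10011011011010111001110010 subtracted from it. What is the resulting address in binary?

0b1110010100100010111111011101110010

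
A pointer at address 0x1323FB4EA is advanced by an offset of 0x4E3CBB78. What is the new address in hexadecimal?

Add column by column in base 16, right to left:
  A+8 = 2 carry 1
  E+7+1 = 6 carry 1
  4+B+1 = 0 carry 1
  B+B+1 = 7 carry 1
  F+C+1 = C carry 1
  3+3+1 = 7
  2+E = 0 carry 1
  3+4+1 = 8
  1+0 = 1

0x1807C7062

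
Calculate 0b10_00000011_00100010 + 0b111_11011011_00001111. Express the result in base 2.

0b10011101111000110001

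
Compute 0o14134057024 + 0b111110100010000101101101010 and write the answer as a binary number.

0o14134057024 = 0b1100001011100000101111000010100 in binary.
Add column by column in base 2, right to left:
  0+0 = 0
  0+1 = 1
  1+0 = 1
  0+1 = 1
  1+0 = 1
  0+1 = 1
  0+1 = 1
  0+0 = 0
  0+1 = 1
  1+1 = 0 carry 1
  1+0+1 = 0 carry 1
  1+1+1 = 1 carry 1
  1+0+1 = 0 carry 1
  0+0+1 = 1
  1+0 = 1
  0+0 = 0
  0+1 = 1
  0+0 = 0
  0+0 = 0
  0+0 = 0
  1+1 = 0 carry 1
  1+0+1 = 0 carry 1
  1+1+1 = 1 carry 1
  0+1+1 = 0 carry 1
  1+1+1 = 1 carry 1
  0+1+1 = 0 carry 1
  0+1+1 = 0 carry 1
  0+0+1 = 1
  0+0 = 0
  1+0 = 1
  1+0 = 1

0b1101001010000010110100101111110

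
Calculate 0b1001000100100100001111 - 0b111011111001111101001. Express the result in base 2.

0b1100101010100100110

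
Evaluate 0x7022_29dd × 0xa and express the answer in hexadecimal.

Multiply each base-16 digit by 10, carrying:
  d×10 = 130 → write 2 carry 8
  d×10+8 = 138 → write a carry 8
  9×10+8 = 98 → write 2 carry 6
  2×10+6 = 26 → write a carry 1
  2×10+1 = 21 → write 5 carry 1
  2×10+1 = 21 → write 5 carry 1
  0×10+1 = 1 → write 1
  7×10 = 70 → write 6 carry 4
  remaining carry: 4

0x46155a2a2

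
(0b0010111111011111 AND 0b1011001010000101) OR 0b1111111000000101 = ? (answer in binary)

0b1111111010000101

0b0010111111011111 AND 0b1011001010000101 = 0b0010001010000101.
Then OR with 0b1111111000000101.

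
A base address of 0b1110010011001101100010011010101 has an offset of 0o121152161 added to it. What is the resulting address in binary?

0b1110011101010111001100101000110

0o121152161 = 0b1010001001101010001110001 in binary.
Add column by column in base 2, right to left:
  1+1 = 0 carry 1
  0+0+1 = 1
  1+0 = 1
  0+0 = 0
  1+1 = 0 carry 1
  0+1+1 = 0 carry 1
  1+1+1 = 1 carry 1
  1+0+1 = 0 carry 1
  0+0+1 = 1
  0+0 = 0
  1+1 = 0 carry 1
  0+0+1 = 1
  0+1 = 1
  0+0 = 0
  1+1 = 0 carry 1
  1+1+1 = 1 carry 1
  0+0+1 = 1
  1+0 = 1
  1+1 = 0 carry 1
  0+0+1 = 1
  0+0 = 0
  1+0 = 1
  1+1 = 0 carry 1
  0+0+1 = 1
  0+1 = 1
  1+0 = 1
  0+0 = 0
  0+0 = 0
  1+0 = 1
  1+0 = 1
  1+0 = 1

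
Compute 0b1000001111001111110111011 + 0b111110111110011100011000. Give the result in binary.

0b10000000111000011011010011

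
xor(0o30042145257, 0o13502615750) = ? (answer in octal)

XOR each oct digit independently (no carries):
  3^1=2, 0^3=3, 0^5=5, 4^0=4, 2^2=0, 1^6=7, 4^1=5, 5^5=0, 2^7=5, 5^5=0, 7^0=7

0o23540750507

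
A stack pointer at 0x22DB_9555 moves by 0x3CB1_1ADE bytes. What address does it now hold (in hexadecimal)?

Add column by column in base 16, right to left:
  5+E = 3 carry 1
  5+D+1 = 3 carry 1
  5+A+1 = 0 carry 1
  9+1+1 = B
  B+1 = C
  D+B = 8 carry 1
  2+C+1 = F
  2+3 = 5

0x5F8CB033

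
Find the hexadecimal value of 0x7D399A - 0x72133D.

0xB265D

Subtract column by column in base 16:
  A-D → D (borrow)
  9-3-1 → 5
  9-3 → 6
  3-1 → 2
  D-2 → B
  7-7 → 0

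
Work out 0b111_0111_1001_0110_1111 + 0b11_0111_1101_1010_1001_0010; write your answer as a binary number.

0b1111110101010000000001

Add column by column in base 2, right to left:
  1+0 = 1
  1+1 = 0 carry 1
  1+0+1 = 0 carry 1
  1+0+1 = 0 carry 1
  0+1+1 = 0 carry 1
  1+0+1 = 0 carry 1
  1+0+1 = 0 carry 1
  0+1+1 = 0 carry 1
  1+0+1 = 0 carry 1
  0+1+1 = 0 carry 1
  0+0+1 = 1
  1+1 = 0 carry 1
  1+1+1 = 1 carry 1
  1+0+1 = 0 carry 1
  1+1+1 = 1 carry 1
  0+1+1 = 0 carry 1
  1+1+1 = 1 carry 1
  1+1+1 = 1 carry 1
  1+1+1 = 1 carry 1
  0+0+1 = 1
  0+1 = 1
  0+1 = 1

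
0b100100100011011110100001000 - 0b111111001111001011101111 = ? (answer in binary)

0b11100101001100101000011001

Subtract column by column in base 2:
  0-1 → 1 (borrow)
  0-1-1 → 0 (borrow)
  0-1-1 → 0 (borrow)
  1-1-1 → 1 (borrow)
  0-0-1 → 1 (borrow)
  0-1-1 → 0 (borrow)
  0-1-1 → 0 (borrow)
  0-1-1 → 0 (borrow)
  1-0-1 → 0
  0-1 → 1 (borrow)
  1-0-1 → 0
  1-0 → 1
  1-1 → 0
  1-1 → 0
  0-1 → 1 (borrow)
  1-1-1 → 1 (borrow)
  1-0-1 → 0
  0-0 → 0
  0-1 → 1 (borrow)
  0-1-1 → 0 (borrow)
  1-1-1 → 1 (borrow)
  0-1-1 → 0 (borrow)
  0-1-1 → 0 (borrow)
  1-1-1 → 1 (borrow)
  0-0-1 → 1 (borrow)
  0-0-1 → 1 (borrow)
  1-0-1 → 0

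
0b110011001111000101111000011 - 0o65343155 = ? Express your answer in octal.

0b110011001111000101111000011 = 0o631705703 in octal.
Subtract column by column in base 8:
  3-5 → 6 (borrow)
  0-5-1 → 2 (borrow)
  7-1-1 → 5
  5-3 → 2
  0-4 → 4 (borrow)
  7-3-1 → 3
  1-5 → 4 (borrow)
  3-6-1 → 4 (borrow)
  6-0-1 → 5

0o544342526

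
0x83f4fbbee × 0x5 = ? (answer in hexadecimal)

0x293c8eaba6

Multiply each base-16 digit by 5, carrying:
  e×5 = 70 → write 6 carry 4
  e×5+4 = 74 → write a carry 4
  b×5+4 = 59 → write b carry 3
  b×5+3 = 58 → write a carry 3
  f×5+3 = 78 → write e carry 4
  4×5+4 = 24 → write 8 carry 1
  f×5+1 = 76 → write c carry 4
  3×5+4 = 19 → write 3 carry 1
  8×5+1 = 41 → write 9 carry 2
  remaining carry: 2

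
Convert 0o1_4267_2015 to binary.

0b1100010110111010000001101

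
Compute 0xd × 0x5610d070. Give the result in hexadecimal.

0x45eda95b0

Multiply each base-16 digit by 13, carrying:
  0×13 = 0 → write 0
  7×13 = 91 → write b carry 5
  0×13+5 = 5 → write 5
  d×13 = 169 → write 9 carry 10
  0×13+10 = 10 → write a
  1×13 = 13 → write d
  6×13 = 78 → write e carry 4
  5×13+4 = 69 → write 5 carry 4
  remaining carry: 4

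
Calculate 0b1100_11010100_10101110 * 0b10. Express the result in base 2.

0b110011010100101011100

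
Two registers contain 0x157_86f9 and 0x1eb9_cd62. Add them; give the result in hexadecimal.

Add column by column in base 16, right to left:
  9+2 = b
  f+6 = 5 carry 1
  6+d+1 = 4 carry 1
  8+c+1 = 5 carry 1
  7+9+1 = 1 carry 1
  5+b+1 = 1 carry 1
  1+e+1 = 0 carry 1
  0+1+1 = 2

0x2011545b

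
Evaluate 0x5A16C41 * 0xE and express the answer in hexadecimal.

0x4ED3EB8E

Multiply each base-16 digit by 14, carrying:
  1×14 = 14 → write E
  4×14 = 56 → write 8 carry 3
  C×14+3 = 171 → write B carry 10
  6×14+10 = 94 → write E carry 5
  1×14+5 = 19 → write 3 carry 1
  A×14+1 = 141 → write D carry 8
  5×14+8 = 78 → write E carry 4
  remaining carry: 4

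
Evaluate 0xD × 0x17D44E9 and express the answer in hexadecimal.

0x135C7FD5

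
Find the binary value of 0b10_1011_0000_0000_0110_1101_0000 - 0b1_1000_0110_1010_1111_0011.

Subtract column by column in base 2:
  0-1 → 1 (borrow)
  0-1-1 → 0 (borrow)
  0-0-1 → 1 (borrow)
  0-0-1 → 1 (borrow)
  1-1-1 → 1 (borrow)
  0-1-1 → 0 (borrow)
  1-1-1 → 1 (borrow)
  1-1-1 → 1 (borrow)
  0-0-1 → 1 (borrow)
  1-1-1 → 1 (borrow)
  1-0-1 → 0
  0-1 → 1 (borrow)
  0-0-1 → 1 (borrow)
  0-1-1 → 0 (borrow)
  0-1-1 → 0 (borrow)
  0-0-1 → 1 (borrow)
  0-0-1 → 1 (borrow)
  0-0-1 → 1 (borrow)
  0-0-1 → 1 (borrow)
  0-1-1 → 0 (borrow)
  1-1-1 → 1 (borrow)
  1-0-1 → 0
  0-0 → 0
  1-0 → 1
  0-0 → 0
  1-0 → 1

0b10100101111001101111011101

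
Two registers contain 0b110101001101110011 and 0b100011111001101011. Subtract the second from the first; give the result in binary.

Subtract column by column in base 2:
  1-1 → 0
  1-1 → 0
  0-0 → 0
  0-1 → 1 (borrow)
  1-0-1 → 0
  1-1 → 0
  1-1 → 0
  0-0 → 0
  1-0 → 1
  1-1 → 0
  0-1 → 1 (borrow)
  0-1-1 → 0 (borrow)
  1-1-1 → 1 (borrow)
  0-1-1 → 0 (borrow)
  1-0-1 → 0
  0-0 → 0
  1-0 → 1
  1-1 → 0

0b10001010100001000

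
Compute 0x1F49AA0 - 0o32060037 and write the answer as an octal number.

0x1F49AA0 = 0o175115240 in octal.
Subtract column by column in base 8:
  0-7 → 1 (borrow)
  4-3-1 → 0
  2-0 → 2
  5-0 → 5
  1-6 → 3 (borrow)
  1-0-1 → 0
  5-2 → 3
  7-3 → 4
  1-0 → 1

0o143035201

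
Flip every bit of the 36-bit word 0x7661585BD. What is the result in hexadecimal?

Each hex digit d becomes F−d:
  7→8, 6→9, 6→9, 1→E, 5→A, 8→7, 5→A, B→4, D→2

0x899EA7A42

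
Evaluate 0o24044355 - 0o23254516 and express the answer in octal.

0o567637

Subtract column by column in base 8:
  5-6 → 7 (borrow)
  5-1-1 → 3
  3-5 → 6 (borrow)
  4-4-1 → 7 (borrow)
  4-5-1 → 6 (borrow)
  0-2-1 → 5 (borrow)
  4-3-1 → 0
  2-2 → 0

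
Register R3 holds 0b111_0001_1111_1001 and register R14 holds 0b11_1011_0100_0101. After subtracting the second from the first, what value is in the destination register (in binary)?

0b11011010110100

Subtract column by column in base 2:
  1-1 → 0
  0-0 → 0
  0-1 → 1 (borrow)
  1-0-1 → 0
  1-0 → 1
  1-0 → 1
  1-1 → 0
  1-0 → 1
  1-1 → 0
  0-1 → 1 (borrow)
  0-0-1 → 1 (borrow)
  0-1-1 → 0 (borrow)
  1-1-1 → 1 (borrow)
  1-1-1 → 1 (borrow)
  1-0-1 → 0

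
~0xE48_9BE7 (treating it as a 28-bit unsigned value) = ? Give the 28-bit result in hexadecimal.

0x1B76418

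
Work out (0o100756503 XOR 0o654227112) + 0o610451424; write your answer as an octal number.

First 0o100756503 XOR 0o654227112 = 0o754571411.
Add column by column in base 8, right to left:
  1+4 = 5
  1+2 = 3
  4+4 = 0 carry 1
  1+1+1 = 3
  7+5 = 4 carry 1
  5+4+1 = 2 carry 1
  4+0+1 = 5
  5+1 = 6
  7+6 = 5 carry 1
  final carry 1

0o1565243035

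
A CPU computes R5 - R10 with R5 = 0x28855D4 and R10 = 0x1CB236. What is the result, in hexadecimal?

0x26BA39E

Subtract column by column in base 16:
  4-6 → E (borrow)
  D-3-1 → 9
  5-2 → 3
  5-B → A (borrow)
  8-C-1 → B (borrow)
  8-1-1 → 6
  2-0 → 2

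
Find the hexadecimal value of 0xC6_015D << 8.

Shifting left by 8 bits = 2 hex digits: append 2 zeros.

0xC6015D00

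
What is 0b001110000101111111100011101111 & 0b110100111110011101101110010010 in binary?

0b000100000100011101100010000010

AND bit by bit (1 only where both bits are 1):
  001110000101111111100011101111
& 110100111110011101101110010010
= 000100000100011101100010000010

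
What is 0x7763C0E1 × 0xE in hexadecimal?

Multiply each base-16 digit by 14, carrying:
  1×14 = 14 → write E
  E×14 = 196 → write 4 carry 12
  0×14+12 = 12 → write C
  C×14 = 168 → write 8 carry 10
  3×14+10 = 52 → write 4 carry 3
  6×14+3 = 87 → write 7 carry 5
  7×14+5 = 103 → write 7 carry 6
  7×14+6 = 104 → write 8 carry 6
  remaining carry: 6

0x687748C4E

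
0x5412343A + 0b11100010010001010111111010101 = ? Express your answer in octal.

0x5412343A = 0o12404432072 in octal.
0b11100010010001010111111010101 = 0o3422127725 in octal.
Add column by column in base 8, right to left:
  2+5 = 7
  7+2 = 1 carry 1
  0+7+1 = 0 carry 1
  2+7+1 = 2 carry 1
  3+2+1 = 6
  4+1 = 5
  4+2 = 6
  0+2 = 2
  4+4 = 0 carry 1
  2+3+1 = 6
  1+0 = 1

0o16026562017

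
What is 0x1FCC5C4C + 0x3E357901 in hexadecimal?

0x5E01D54D

Add column by column in base 16, right to left:
  C+1 = D
  4+0 = 4
  C+9 = 5 carry 1
  5+7+1 = D
  C+5 = 1 carry 1
  C+3+1 = 0 carry 1
  F+E+1 = E carry 1
  1+3+1 = 5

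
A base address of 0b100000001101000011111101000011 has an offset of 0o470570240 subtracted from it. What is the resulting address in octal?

0b100000001101000011111101000011 = 0o4015037503 in octal.
Subtract column by column in base 8:
  3-0 → 3
  0-4 → 4 (borrow)
  5-2-1 → 2
  7-0 → 7
  3-7 → 4 (borrow)
  0-5-1 → 2 (borrow)
  5-0-1 → 4
  1-7 → 2 (borrow)
  0-4-1 → 3 (borrow)
  4-0-1 → 3

0o3324247243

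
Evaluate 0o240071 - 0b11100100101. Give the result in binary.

0b10011100100010100

0o240071 = 0b10100000000111001 in binary.
Subtract column by column in base 2:
  1-1 → 0
  0-0 → 0
  0-1 → 1 (borrow)
  1-0-1 → 0
  1-0 → 1
  1-1 → 0
  0-0 → 0
  0-0 → 0
  0-1 → 1 (borrow)
  0-1-1 → 0 (borrow)
  0-1-1 → 0 (borrow)
  0-0-1 → 1 (borrow)
  0-0-1 → 1 (borrow)
  0-0-1 → 1 (borrow)
  1-0-1 → 0
  0-0 → 0
  1-0 → 1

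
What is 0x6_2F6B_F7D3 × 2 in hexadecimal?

Multiply each base-16 digit by 2, carrying:
  3×2 = 6 → write 6
  D×2 = 26 → write A carry 1
  7×2+1 = 15 → write F
  F×2 = 30 → write E carry 1
  B×2+1 = 23 → write 7 carry 1
  6×2+1 = 13 → write D
  F×2 = 30 → write E carry 1
  2×2+1 = 5 → write 5
  6×2 = 12 → write C

0xC5ED7EFA6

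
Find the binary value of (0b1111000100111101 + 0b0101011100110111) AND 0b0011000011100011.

Add column by column in base 2, right to left:
  1+1 = 0 carry 1
  0+1+1 = 0 carry 1
  1+1+1 = 1 carry 1
  1+0+1 = 0 carry 1
  1+1+1 = 1 carry 1
  1+1+1 = 1 carry 1
  0+0+1 = 1
  0+0 = 0
  1+1 = 0 carry 1
  0+1+1 = 0 carry 1
  0+1+1 = 0 carry 1
  0+0+1 = 1
  1+1 = 0 carry 1
  1+0+1 = 0 carry 1
  1+1+1 = 1 carry 1
  1+0+1 = 0 carry 1
  final carry 1
Sum = 0b10100100001110100; now AND with 0b0011000011100011:
  10100100001110100
& 00011000011100011
= 00000000001100000

0b1100000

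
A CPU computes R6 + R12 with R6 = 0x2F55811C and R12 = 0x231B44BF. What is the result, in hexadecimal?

0x5270C5DB

Add column by column in base 16, right to left:
  C+F = B carry 1
  1+B+1 = D
  1+4 = 5
  8+4 = C
  5+B = 0 carry 1
  5+1+1 = 7
  F+3 = 2 carry 1
  2+2+1 = 5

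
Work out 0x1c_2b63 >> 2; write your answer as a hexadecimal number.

2 bits is not a whole number of base-16 digits; in binary: 111000010101101100011 >> 2 = 1110000101011011000.

0x70ad8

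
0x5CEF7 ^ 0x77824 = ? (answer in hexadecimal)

0x2B6D3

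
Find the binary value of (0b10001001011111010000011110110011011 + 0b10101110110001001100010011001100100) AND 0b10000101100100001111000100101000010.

Add column by column in base 2, right to left:
  1+0 = 1
  1+0 = 1
  0+1 = 1
  1+0 = 1
  1+0 = 1
  0+1 = 1
  0+1 = 1
  1+0 = 1
  1+0 = 1
  0+1 = 1
  1+1 = 0 carry 1
  1+0+1 = 0 carry 1
  1+0+1 = 0 carry 1
  1+1+1 = 1 carry 1
  0+0+1 = 1
  0+0 = 0
  0+0 = 0
  0+1 = 1
  0+1 = 1
  1+0 = 1
  0+0 = 0
  1+1 = 0 carry 1
  1+0+1 = 0 carry 1
  1+0+1 = 0 carry 1
  1+0+1 = 0 carry 1
  1+1+1 = 1 carry 1
  0+1+1 = 0 carry 1
  1+0+1 = 0 carry 1
  0+1+1 = 0 carry 1
  0+1+1 = 0 carry 1
  1+1+1 = 1 carry 1
  0+0+1 = 1
  0+1 = 1
  0+0 = 0
  1+1 = 0 carry 1
  final carry 1
Sum = 0b100111000010000011100110001111111111; now AND with 0b10000101100100001111000100101000010:
  100111000010000011100110001111111111
& 010000101100100001111000100101000010
= 000000000000000001100000000101000010

0b1100000000101000010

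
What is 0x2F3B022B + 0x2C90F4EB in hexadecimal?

0x5BCBF716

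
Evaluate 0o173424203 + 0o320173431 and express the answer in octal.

0o513617634

Add column by column in base 8, right to left:
  3+1 = 4
  0+3 = 3
  2+4 = 6
  4+3 = 7
  2+7 = 1 carry 1
  4+1+1 = 6
  3+0 = 3
  7+2 = 1 carry 1
  1+3+1 = 5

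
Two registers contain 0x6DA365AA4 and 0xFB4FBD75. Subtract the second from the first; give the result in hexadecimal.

Subtract column by column in base 16:
  4-5 → F (borrow)
  A-7-1 → 2
  A-D → D (borrow)
  5-B-1 → 9 (borrow)
  6-F-1 → 6 (borrow)
  3-4-1 → E (borrow)
  A-B-1 → E (borrow)
  D-F-1 → D (borrow)
  6-0-1 → 5

0x5DEE69D2F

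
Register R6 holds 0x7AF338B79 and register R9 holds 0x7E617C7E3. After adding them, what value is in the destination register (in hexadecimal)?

Add column by column in base 16, right to left:
  9+3 = C
  7+E = 5 carry 1
  B+7+1 = 3 carry 1
  8+C+1 = 5 carry 1
  3+7+1 = B
  3+1 = 4
  F+6 = 5 carry 1
  A+E+1 = 9 carry 1
  7+7+1 = F

0xF954B535C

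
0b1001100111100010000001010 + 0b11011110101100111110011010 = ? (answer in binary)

Add column by column in base 2, right to left:
  0+0 = 0
  1+1 = 0 carry 1
  0+0+1 = 1
  1+1 = 0 carry 1
  0+1+1 = 0 carry 1
  0+0+1 = 1
  0+0 = 0
  0+1 = 1
  0+1 = 1
  0+1 = 1
  1+1 = 0 carry 1
  0+1+1 = 0 carry 1
  0+0+1 = 1
  0+0 = 0
  1+1 = 0 carry 1
  1+1+1 = 1 carry 1
  1+0+1 = 0 carry 1
  1+1+1 = 1 carry 1
  0+0+1 = 1
  0+1 = 1
  1+1 = 0 carry 1
  1+1+1 = 1 carry 1
  0+1+1 = 0 carry 1
  0+0+1 = 1
  1+1 = 0 carry 1
  0+1+1 = 0 carry 1
  final carry 1

0b100101011101001001110100100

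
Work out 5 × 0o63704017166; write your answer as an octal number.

Multiply each base-8 digit by 5, carrying:
  6×5 = 30 → write 6 carry 3
  6×5+3 = 33 → write 1 carry 4
  1×5+4 = 9 → write 1 carry 1
  7×5+1 = 36 → write 4 carry 4
  1×5+4 = 9 → write 1 carry 1
  0×5+1 = 1 → write 1
  4×5 = 20 → write 4 carry 2
  0×5+2 = 2 → write 2
  7×5 = 35 → write 3 carry 4
  3×5+4 = 19 → write 3 carry 2
  6×5+2 = 32 → write 0 carry 4
  remaining carry: 4

0o403324114116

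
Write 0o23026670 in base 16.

0x4C2DB8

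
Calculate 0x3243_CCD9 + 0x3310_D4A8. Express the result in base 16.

0x6554A181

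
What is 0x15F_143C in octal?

Expand each hex digit to 4 bits: 1=0001 5=0101 F=1111 1=0001 4=0100 3=0011 C=1100.
Group the bits in threes: 001 010 111 110 001 010 000 111 100 → 127612074.

0o127612074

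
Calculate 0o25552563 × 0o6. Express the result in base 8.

Multiply each base-8 digit by 6, carrying:
  3×6 = 18 → write 2 carry 2
  6×6+2 = 38 → write 6 carry 4
  5×6+4 = 34 → write 2 carry 4
  2×6+4 = 16 → write 0 carry 2
  5×6+2 = 32 → write 0 carry 4
  5×6+4 = 34 → write 2 carry 4
  5×6+4 = 34 → write 2 carry 4
  2×6+4 = 16 → write 0 carry 2
  remaining carry: 2

0o202200262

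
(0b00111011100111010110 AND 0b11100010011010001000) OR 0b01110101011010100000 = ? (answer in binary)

0b1110111011010100000

0b00111011100111010110 AND 0b11100010011010001000 = 0b00100010000010000000.
Then OR with 0b01110101011010100000.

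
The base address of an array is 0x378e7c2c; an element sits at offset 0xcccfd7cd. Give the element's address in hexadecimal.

Add column by column in base 16, right to left:
  c+d = 9 carry 1
  2+c+1 = f
  c+7 = 3 carry 1
  7+d+1 = 5 carry 1
  e+f+1 = e carry 1
  8+c+1 = 5 carry 1
  7+c+1 = 4 carry 1
  3+c+1 = 0 carry 1
  final carry 1

0x1045e53f9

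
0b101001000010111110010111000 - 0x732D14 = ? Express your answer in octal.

0o453447644

0b101001000010111110010111000 = 0o510276270 in octal.
0x732D14 = 0o34626424 in octal.
Subtract column by column in base 8:
  0-4 → 4 (borrow)
  7-2-1 → 4
  2-4 → 6 (borrow)
  6-6-1 → 7 (borrow)
  7-2-1 → 4
  2-6 → 4 (borrow)
  0-4-1 → 3 (borrow)
  1-3-1 → 5 (borrow)
  5-0-1 → 4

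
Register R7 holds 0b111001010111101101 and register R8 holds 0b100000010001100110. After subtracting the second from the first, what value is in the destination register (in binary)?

0b11001000110000111

Subtract column by column in base 2:
  1-0 → 1
  0-1 → 1 (borrow)
  1-1-1 → 1 (borrow)
  1-0-1 → 0
  0-0 → 0
  1-1 → 0
  1-1 → 0
  1-0 → 1
  1-0 → 1
  0-0 → 0
  1-1 → 0
  0-0 → 0
  1-0 → 1
  0-0 → 0
  0-0 → 0
  1-0 → 1
  1-0 → 1
  1-1 → 0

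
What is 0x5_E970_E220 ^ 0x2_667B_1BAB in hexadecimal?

0x78F0BF98B

XOR each hex digit independently (no carries):
  5^2=7, E^6=8, 9^6=F, 7^7=0, 0^B=B, E^1=F, 2^B=9, 2^A=8, 0^B=B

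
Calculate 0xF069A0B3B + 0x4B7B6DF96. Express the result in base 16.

0x13BE50EAD1

Add column by column in base 16, right to left:
  B+6 = 1 carry 1
  3+9+1 = D
  B+F = A carry 1
  0+D+1 = E
  A+6 = 0 carry 1
  9+B+1 = 5 carry 1
  6+7+1 = E
  0+B = B
  F+4 = 3 carry 1
  final carry 1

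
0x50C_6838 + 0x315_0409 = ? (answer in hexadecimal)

Add column by column in base 16, right to left:
  8+9 = 1 carry 1
  3+0+1 = 4
  8+4 = C
  6+0 = 6
  C+5 = 1 carry 1
  0+1+1 = 2
  5+3 = 8

0x8216C41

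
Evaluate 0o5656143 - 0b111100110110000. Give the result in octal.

0o5561263

0b111100110110000 = 0o74660 in octal.
Subtract column by column in base 8:
  3-0 → 3
  4-6 → 6 (borrow)
  1-6-1 → 2 (borrow)
  6-4-1 → 1
  5-7 → 6 (borrow)
  6-0-1 → 5
  5-0 → 5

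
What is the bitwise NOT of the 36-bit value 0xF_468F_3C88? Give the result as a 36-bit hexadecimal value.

Each hex digit d becomes F−d:
  F→0, 4→B, 6→9, 8→7, F→0, 3→C, C→3, 8→7, 8→7

0x0B970C377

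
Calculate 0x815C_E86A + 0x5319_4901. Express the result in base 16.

Add column by column in base 16, right to left:
  A+1 = B
  6+0 = 6
  8+9 = 1 carry 1
  E+4+1 = 3 carry 1
  C+9+1 = 6 carry 1
  5+1+1 = 7
  1+3 = 4
  8+5 = D

0xD476316B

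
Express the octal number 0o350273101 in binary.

Each octal digit is 3 bits: 3=011 5=101 0=000 2=010 7=111 3=011 1=001 0=000 1=001.

0b11101000010111011001000001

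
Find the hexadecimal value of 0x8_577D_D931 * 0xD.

Multiply each base-16 digit by 13, carrying:
  1×13 = 13 → write D
  3×13 = 39 → write 7 carry 2
  9×13+2 = 119 → write 7 carry 7
  D×13+7 = 176 → write 0 carry 11
  D×13+11 = 180 → write 4 carry 11
  7×13+11 = 102 → write 6 carry 6
  7×13+6 = 97 → write 1 carry 6
  5×13+6 = 71 → write 7 carry 4
  8×13+4 = 108 → write C carry 6
  remaining carry: 6

0x6C7164077D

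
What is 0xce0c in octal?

Expand each hex digit to 4 bits: c=1100 e=1110 0=0000 c=1100.
Group the bits in threes: 001 100 111 000 001 100 → 147014.

0o147014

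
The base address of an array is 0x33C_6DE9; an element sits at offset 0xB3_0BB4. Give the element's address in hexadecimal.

0x3EF799D

Add column by column in base 16, right to left:
  9+4 = D
  E+B = 9 carry 1
  D+B+1 = 9 carry 1
  6+0+1 = 7
  C+3 = F
  3+B = E
  3+0 = 3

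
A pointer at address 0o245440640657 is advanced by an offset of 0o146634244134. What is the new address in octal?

0o414275105013

Add column by column in base 8, right to left:
  7+4 = 3 carry 1
  5+3+1 = 1 carry 1
  6+1+1 = 0 carry 1
  0+4+1 = 5
  4+4 = 0 carry 1
  6+2+1 = 1 carry 1
  0+4+1 = 5
  4+3 = 7
  4+6 = 2 carry 1
  5+6+1 = 4 carry 1
  4+4+1 = 1 carry 1
  2+1+1 = 4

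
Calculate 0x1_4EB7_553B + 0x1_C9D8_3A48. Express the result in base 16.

Add column by column in base 16, right to left:
  B+8 = 3 carry 1
  3+4+1 = 8
  5+A = F
  5+3 = 8
  7+8 = F
  B+D = 8 carry 1
  E+9+1 = 8 carry 1
  4+C+1 = 1 carry 1
  1+1+1 = 3

0x3188F8F83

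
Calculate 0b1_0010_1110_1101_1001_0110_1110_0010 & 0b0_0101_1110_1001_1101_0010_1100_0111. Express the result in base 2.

0b00000111010011001001011000010

AND bit by bit (1 only where both bits are 1):
  10010111011011001011011100010
& 00101111010011101001011000111
= 00000111010011001001011000010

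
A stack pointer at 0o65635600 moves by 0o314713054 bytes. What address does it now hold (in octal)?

0o402550654

Add column by column in base 8, right to left:
  0+4 = 4
  0+5 = 5
  6+0 = 6
  5+3 = 0 carry 1
  3+1+1 = 5
  6+7 = 5 carry 1
  5+4+1 = 2 carry 1
  6+1+1 = 0 carry 1
  0+3+1 = 4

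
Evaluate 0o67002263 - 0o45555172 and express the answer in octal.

Subtract column by column in base 8:
  3-2 → 1
  6-7 → 7 (borrow)
  2-1-1 → 0
  2-5 → 5 (borrow)
  0-5-1 → 2 (borrow)
  0-5-1 → 2 (borrow)
  7-5-1 → 1
  6-4 → 2

0o21225071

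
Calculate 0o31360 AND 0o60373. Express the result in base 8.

0o20360

AND each oct digit independently (no carries):
  3&6=2, 1&0=0, 3&3=3, 6&7=6, 0&3=0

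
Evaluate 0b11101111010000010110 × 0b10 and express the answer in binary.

Multiply each base-2 digit by 2, carrying:
  0×2 = 0 → write 0
  1×2 = 2 → write 0 carry 1
  1×2+1 = 3 → write 1 carry 1
  0×2+1 = 1 → write 1
  1×2 = 2 → write 0 carry 1
  0×2+1 = 1 → write 1
  0×2 = 0 → write 0
  0×2 = 0 → write 0
  0×2 = 0 → write 0
  0×2 = 0 → write 0
  1×2 = 2 → write 0 carry 1
  0×2+1 = 1 → write 1
  1×2 = 2 → write 0 carry 1
  1×2+1 = 3 → write 1 carry 1
  1×2+1 = 3 → write 1 carry 1
  1×2+1 = 3 → write 1 carry 1
  0×2+1 = 1 → write 1
  1×2 = 2 → write 0 carry 1
  1×2+1 = 3 → write 1 carry 1
  1×2+1 = 3 → write 1 carry 1
  remaining carry: 1

0b111011110100000101100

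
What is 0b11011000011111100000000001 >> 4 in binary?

Right shift by 4: drop the 4 least-significant bits.

0b1101100001111110000000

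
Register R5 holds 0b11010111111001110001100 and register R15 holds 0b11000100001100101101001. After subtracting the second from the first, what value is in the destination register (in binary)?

Subtract column by column in base 2:
  0-1 → 1 (borrow)
  0-0-1 → 1 (borrow)
  1-0-1 → 0
  1-1 → 0
  0-0 → 0
  0-1 → 1 (borrow)
  0-1-1 → 0 (borrow)
  1-0-1 → 0
  1-1 → 0
  1-0 → 1
  0-0 → 0
  0-1 → 1 (borrow)
  1-1-1 → 1 (borrow)
  1-0-1 → 0
  1-0 → 1
  1-0 → 1
  1-0 → 1
  1-1 → 0
  0-0 → 0
  1-0 → 1
  0-0 → 0
  1-1 → 0
  1-1 → 0

0b10011101101000100011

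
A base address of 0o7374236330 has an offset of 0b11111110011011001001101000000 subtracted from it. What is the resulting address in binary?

0b11100001000111010100110011000

0o7374236330 = 0b111011111100010011110011011000 in binary.
Subtract column by column in base 2:
  0-0 → 0
  0-0 → 0
  0-0 → 0
  1-0 → 1
  1-0 → 1
  0-0 → 0
  1-1 → 0
  1-0 → 1
  0-1 → 1 (borrow)
  0-1-1 → 0 (borrow)
  1-0-1 → 0
  1-0 → 1
  1-1 → 0
  1-0 → 1
  0-0 → 0
  0-1 → 1 (borrow)
  1-1-1 → 1 (borrow)
  0-0-1 → 1 (borrow)
  0-1-1 → 0 (borrow)
  0-1-1 → 0 (borrow)
  1-0-1 → 0
  1-0 → 1
  1-1 → 0
  1-1 → 0
  1-1 → 0
  1-1 → 0
  0-1 → 1 (borrow)
  1-1-1 → 1 (borrow)
  1-1-1 → 1 (borrow)
  1-0-1 → 0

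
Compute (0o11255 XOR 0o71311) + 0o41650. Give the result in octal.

First 0o11255 XOR 0o71311 = 0o60144.
Add column by column in base 8, right to left:
  4+0 = 4
  4+5 = 1 carry 1
  1+6+1 = 0 carry 1
  0+1+1 = 2
  6+4 = 2 carry 1
  final carry 1

0o122014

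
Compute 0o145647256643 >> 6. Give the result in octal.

0o1456472566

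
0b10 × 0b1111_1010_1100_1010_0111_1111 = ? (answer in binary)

0b1111101011001010011111110

Multiply each base-2 digit by 2, carrying:
  1×2 = 2 → write 0 carry 1
  1×2+1 = 3 → write 1 carry 1
  1×2+1 = 3 → write 1 carry 1
  1×2+1 = 3 → write 1 carry 1
  1×2+1 = 3 → write 1 carry 1
  1×2+1 = 3 → write 1 carry 1
  1×2+1 = 3 → write 1 carry 1
  0×2+1 = 1 → write 1
  0×2 = 0 → write 0
  1×2 = 2 → write 0 carry 1
  0×2+1 = 1 → write 1
  1×2 = 2 → write 0 carry 1
  0×2+1 = 1 → write 1
  0×2 = 0 → write 0
  1×2 = 2 → write 0 carry 1
  1×2+1 = 3 → write 1 carry 1
  0×2+1 = 1 → write 1
  1×2 = 2 → write 0 carry 1
  0×2+1 = 1 → write 1
  1×2 = 2 → write 0 carry 1
  1×2+1 = 3 → write 1 carry 1
  1×2+1 = 3 → write 1 carry 1
  1×2+1 = 3 → write 1 carry 1
  1×2+1 = 3 → write 1 carry 1
  remaining carry: 1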